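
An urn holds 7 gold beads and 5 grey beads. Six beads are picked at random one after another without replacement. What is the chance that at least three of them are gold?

Sum the hypergeometric tail for j = 3,…,6 gold beads.
Favorable = C(7,3)·C(5,3) + C(7,4)·C(5,2) + C(7,5)·C(5,1) + C(7,6)·C(5,0) = 812; total = C(12,6) = 924.
P = 812/924 = 29/33 ≈ 0.8788.

29/33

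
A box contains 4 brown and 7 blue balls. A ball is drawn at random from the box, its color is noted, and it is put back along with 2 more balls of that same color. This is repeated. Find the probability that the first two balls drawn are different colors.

56/143

Either blue then brown, or brown then blue; after the first draw the total is 13.
P = (7/11)·(4/13) + (4/11)·(7/13) = 56/143 ≈ 0.3916.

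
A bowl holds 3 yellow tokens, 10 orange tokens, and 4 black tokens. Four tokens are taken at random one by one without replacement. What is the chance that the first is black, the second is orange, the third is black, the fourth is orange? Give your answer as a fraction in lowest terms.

Multiply the conditional probability of each draw in order, without replacement, so each draw removes one from its color and from the total.
P = (4/17) · (10/16) · (3/15) · (9/14) = 9/476 ≈ 0.0189.

9/476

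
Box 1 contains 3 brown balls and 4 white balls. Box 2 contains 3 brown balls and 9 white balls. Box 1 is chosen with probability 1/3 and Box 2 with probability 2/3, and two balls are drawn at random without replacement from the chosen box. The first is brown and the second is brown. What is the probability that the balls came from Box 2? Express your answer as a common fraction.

P(E | Box 1) = 1/7; P(E | Box 2) = 1/22.
P(E) = 1/3·1/7 + 2/3·1/22 = 6/77.
By Bayes' rule, P(Box 2 | E) = 1/33 / 6/77 = 7/18 ≈ 0.3889.

7/18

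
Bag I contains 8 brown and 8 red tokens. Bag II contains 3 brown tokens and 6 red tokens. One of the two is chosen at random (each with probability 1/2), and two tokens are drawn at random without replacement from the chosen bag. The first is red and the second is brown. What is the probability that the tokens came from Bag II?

P(E | Bag I) = 4/15; P(E | Bag II) = 1/4.
P(E) = 1/2·4/15 + 1/2·1/4 = 31/120.
By Bayes' rule, P(Bag II | E) = 1/8 / 31/120 = 15/31 ≈ 0.4839.

15/31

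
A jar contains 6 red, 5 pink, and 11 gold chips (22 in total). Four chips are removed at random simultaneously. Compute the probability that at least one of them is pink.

141/209

Use the complement: P(at least one pink) = 1 − P(no pink).
P(none) = C(17,4)/C(22,4) = 2380/7315.
So P = 1 − 2380/7315 = 141/209 ≈ 0.6746.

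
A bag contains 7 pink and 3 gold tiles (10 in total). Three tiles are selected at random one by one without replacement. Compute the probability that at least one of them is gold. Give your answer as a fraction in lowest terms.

Use the complement: P(at least one gold) = 1 − P(no gold).
P(none) = C(7,3)/C(10,3) = 35/120.
So P = 1 − 35/120 = 17/24 ≈ 0.7083.

17/24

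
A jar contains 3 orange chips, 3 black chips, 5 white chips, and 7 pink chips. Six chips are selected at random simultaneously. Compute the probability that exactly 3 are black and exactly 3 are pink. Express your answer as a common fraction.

5/2652

Unordered draws without replacement: count favorable combinations over C(18,6).
Favorable = C(3,0) · C(3,3) · C(5,0) · C(7,3) = 35; total = C(18,6) = 18564.
P = 35/18564 = 5/2652 ≈ 0.0019.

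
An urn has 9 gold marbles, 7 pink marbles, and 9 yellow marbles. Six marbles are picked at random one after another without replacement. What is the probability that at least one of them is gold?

549/575

Use the complement: P(at least one gold) = 1 − P(no gold).
P(none) = C(16,6)/C(25,6) = 8008/177100.
So P = 1 − 8008/177100 = 549/575 ≈ 0.9548.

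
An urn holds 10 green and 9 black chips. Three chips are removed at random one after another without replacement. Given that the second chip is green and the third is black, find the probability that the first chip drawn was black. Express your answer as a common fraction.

8/17

P(first=black and the second chip is green and the third is black) = (9/19)·(10/18)·(8/17) = 40/323.
P(E) = Σ over first color = 45/323 + 40/323 = 5/19.
By Bayes, P(first=black | E) = 40/323 / 5/19 = 8/17 ≈ 0.4706.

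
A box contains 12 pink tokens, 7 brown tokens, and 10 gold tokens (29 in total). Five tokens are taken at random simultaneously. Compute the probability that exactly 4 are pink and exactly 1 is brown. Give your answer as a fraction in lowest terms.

11/377

Unordered draws without replacement: count favorable combinations over C(29,5).
Favorable = C(12,4) · C(7,1) · C(10,0) = 3465; total = C(29,5) = 118755.
P = 3465/118755 = 11/377 ≈ 0.0292.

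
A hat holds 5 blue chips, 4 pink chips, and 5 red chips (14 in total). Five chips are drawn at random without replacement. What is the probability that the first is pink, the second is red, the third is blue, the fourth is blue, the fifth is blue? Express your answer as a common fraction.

5/1001

Multiply the conditional probability of each draw in order, without replacement, so each draw removes one from its color and from the total.
P = (4/14) · (5/13) · (5/12) · (4/11) · (3/10) = 5/1001 ≈ 0.0050.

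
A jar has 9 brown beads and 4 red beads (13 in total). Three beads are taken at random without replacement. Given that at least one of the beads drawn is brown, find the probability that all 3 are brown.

14/47

P(all 3 brown) = C(9,3)/C(13,3) = 42/143; P(at least one brown) = 1 − C(4,3)/C(13,3) = 141/143.
Since 'all 3 brown' ⊆ 'at least one brown', P(all 3 | at least one) = 42/143 / 141/143 = 14/47 ≈ 0.2979.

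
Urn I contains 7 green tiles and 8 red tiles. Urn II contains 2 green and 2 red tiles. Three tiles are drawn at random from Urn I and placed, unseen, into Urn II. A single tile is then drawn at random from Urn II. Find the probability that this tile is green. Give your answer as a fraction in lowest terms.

17/35

Condition on how many of the transferred tiles are green (from Urn I: 7 green of 15; then Urn II has 7 total).
  0 green: C(7,0)C(8,3)/C(15,3) = 8/65; then P = 2/7
  1 green: C(7,1)C(8,2)/C(15,3) = 28/65; then P = 3/7
  2 green: C(7,2)C(8,1)/C(15,3) = 24/65; then P = 4/7
  3 green: C(7,3)C(8,0)/C(15,3) = 1/13; then P = 5/7
P(green from Urn II) = 17/35 ≈ 0.4857.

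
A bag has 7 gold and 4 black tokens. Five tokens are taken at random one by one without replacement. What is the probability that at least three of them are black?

Sum the hypergeometric tail for j = 3,…,4 black tokens.
Favorable = C(4,3)·C(7,2) + C(4,4)·C(7,1) = 91; total = C(11,5) = 462.
P = 91/462 = 13/66 ≈ 0.1970.

13/66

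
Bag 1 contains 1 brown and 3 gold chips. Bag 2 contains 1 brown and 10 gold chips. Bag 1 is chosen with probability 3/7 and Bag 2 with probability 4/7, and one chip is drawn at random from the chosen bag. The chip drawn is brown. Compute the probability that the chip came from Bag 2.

P(brown | Bag 1) = 1/4; P(brown | Bag 2) = 1/11.
P(brown) = 3/7·1/4 + 4/7·1/11 = 7/44.
By Bayes' rule, P(Bag 2 | brown) = 4/77 / 7/44 = 16/49 ≈ 0.3265.

16/49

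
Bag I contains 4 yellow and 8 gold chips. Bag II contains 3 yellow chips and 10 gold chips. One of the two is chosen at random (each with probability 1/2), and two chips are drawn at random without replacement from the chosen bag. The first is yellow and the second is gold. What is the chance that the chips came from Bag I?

P(E | Bag I) = 8/33; P(E | Bag II) = 5/26.
P(E) = 1/2·8/33 + 1/2·5/26 = 373/1716.
By Bayes' rule, P(Bag I | E) = 4/33 / 373/1716 = 208/373 ≈ 0.5576.

208/373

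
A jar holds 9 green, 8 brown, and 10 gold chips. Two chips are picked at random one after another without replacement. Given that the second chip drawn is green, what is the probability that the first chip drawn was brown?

4/13

P(first=brown and the second chip drawn is green) = (8/27)·(9/26) = 4/39.
P(the second chip drawn is green) = Σ over first color = 4/39 + 4/39 + 5/39 = 1/3.
By Bayes, P(first=brown | the second chip drawn is green) = 4/39 / 1/3 = 4/13 ≈ 0.3077.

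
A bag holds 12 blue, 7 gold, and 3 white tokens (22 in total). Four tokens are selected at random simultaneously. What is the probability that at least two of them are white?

4/55

Sum the hypergeometric tail for j = 2,…,3 white tokens.
Favorable = C(3,2)·C(19,2) + C(3,3)·C(19,1) = 532; total = C(22,4) = 7315.
P = 532/7315 = 4/55 ≈ 0.0727.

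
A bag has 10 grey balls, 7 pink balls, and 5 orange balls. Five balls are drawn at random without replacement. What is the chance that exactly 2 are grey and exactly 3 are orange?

25/1463

Unordered draws without replacement: count favorable combinations over C(22,5).
Favorable = C(10,2) · C(7,0) · C(5,3) = 450; total = C(22,5) = 26334.
P = 450/26334 = 25/1463 ≈ 0.0171.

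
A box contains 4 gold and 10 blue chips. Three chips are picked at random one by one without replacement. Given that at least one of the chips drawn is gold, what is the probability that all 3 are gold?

P(all 3 gold) = C(4,3)/C(14,3) = 1/91; P(at least one gold) = 1 − C(10,3)/C(14,3) = 61/91.
Since 'all 3 gold' ⊆ 'at least one gold', P(all 3 | at least one) = 1/91 / 61/91 = 1/61 ≈ 0.0164.

1/61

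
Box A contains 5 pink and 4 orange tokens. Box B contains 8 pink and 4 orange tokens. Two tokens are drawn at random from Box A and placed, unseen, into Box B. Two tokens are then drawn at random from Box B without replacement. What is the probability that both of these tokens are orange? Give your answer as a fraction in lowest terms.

Condition on how many of the transferred tokens are orange (from Box A: 4 orange of 9; then Box B has 14 total).
  0 orange: C(4,0)C(5,2)/C(9,2) = 5/18; then P = C(4,2)/C(14,2) = 6/91
  1 orange: C(4,1)C(5,1)/C(9,2) = 5/9; then P = C(5,2)/C(14,2) = 10/91
  2 orange: C(4,2)C(5,0)/C(9,2) = 1/6; then P = C(6,2)/C(14,2) = 15/91
P(both orange) = 25/234 ≈ 0.1068.

25/234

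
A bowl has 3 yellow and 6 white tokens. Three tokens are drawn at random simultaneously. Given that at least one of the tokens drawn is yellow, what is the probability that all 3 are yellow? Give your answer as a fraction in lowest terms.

P(all 3 yellow) = C(3,3)/C(9,3) = 1/84; P(at least one yellow) = 1 − C(6,3)/C(9,3) = 16/21.
Since 'all 3 yellow' ⊆ 'at least one yellow', P(all 3 | at least one) = 1/84 / 16/21 = 1/64 ≈ 0.0156.

1/64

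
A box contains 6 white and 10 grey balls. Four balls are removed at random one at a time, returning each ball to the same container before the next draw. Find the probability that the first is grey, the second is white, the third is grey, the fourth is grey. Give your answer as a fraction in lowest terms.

Multiply the conditional probability of each draw in order, with replacement (the composition resets each draw).
P = (10/16) · (6/16) · (10/16) · (10/16) = 375/4096 ≈ 0.0916.

375/4096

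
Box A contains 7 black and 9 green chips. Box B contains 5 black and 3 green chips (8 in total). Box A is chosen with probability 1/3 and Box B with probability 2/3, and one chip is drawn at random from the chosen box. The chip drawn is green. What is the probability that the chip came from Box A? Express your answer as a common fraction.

P(green | Box A) = 9/16; P(green | Box B) = 3/8.
P(green) = 1/3·9/16 + 2/3·3/8 = 7/16.
By Bayes' rule, P(Box A | green) = 3/16 / 7/16 = 3/7 ≈ 0.4286.

3/7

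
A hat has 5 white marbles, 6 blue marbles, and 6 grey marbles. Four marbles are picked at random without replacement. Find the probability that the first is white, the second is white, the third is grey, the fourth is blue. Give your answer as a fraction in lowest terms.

Multiply the conditional probability of each draw in order, without replacement, so each draw removes one from its color and from the total.
P = (5/17) · (4/16) · (6/15) · (6/14) = 3/238 ≈ 0.0126.

3/238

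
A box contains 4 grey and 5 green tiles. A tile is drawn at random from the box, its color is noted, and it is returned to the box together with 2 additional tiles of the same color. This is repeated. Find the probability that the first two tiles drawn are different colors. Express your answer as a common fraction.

Either grey then green, or green then grey; after the first draw the total is 11.
P = (4/9)·(5/11) + (5/9)·(4/11) = 40/99 ≈ 0.4040.

40/99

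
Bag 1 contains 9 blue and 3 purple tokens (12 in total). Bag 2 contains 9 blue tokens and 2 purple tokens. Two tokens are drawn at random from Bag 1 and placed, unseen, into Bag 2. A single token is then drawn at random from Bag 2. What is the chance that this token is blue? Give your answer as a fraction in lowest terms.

Condition on how many of the transferred tokens are blue (from Bag 1: 9 blue of 12; then Bag 2 has 13 total).
  0 blue: C(9,0)C(3,2)/C(12,2) = 1/22; then P = 9/13
  1 blue: C(9,1)C(3,1)/C(12,2) = 9/22; then P = 10/13
  2 blue: C(9,2)C(3,0)/C(12,2) = 6/11; then P = 11/13
P(blue from Bag 2) = 21/26 ≈ 0.8077.

21/26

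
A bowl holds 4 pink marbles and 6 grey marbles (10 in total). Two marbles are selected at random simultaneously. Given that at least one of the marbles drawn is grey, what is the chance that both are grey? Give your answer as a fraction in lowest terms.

P(both grey) = C(6,2)/C(10,2) = 1/3; P(at least one grey) = 1 − C(4,2)/C(10,2) = 13/15.
Since 'both grey' ⊆ 'at least one grey', P(both | at least one) = 1/3 / 13/15 = 5/13 ≈ 0.3846.

5/13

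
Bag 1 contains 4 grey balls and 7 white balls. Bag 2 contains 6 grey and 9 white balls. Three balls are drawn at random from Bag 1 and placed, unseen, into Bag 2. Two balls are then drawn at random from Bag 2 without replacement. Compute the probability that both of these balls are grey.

Condition on how many of the transferred balls are grey (from Bag 1: 4 grey of 11; then Bag 2 has 18 total).
  0 grey: C(4,0)C(7,3)/C(11,3) = 7/33; then P = C(6,2)/C(18,2) = 5/51
  1 grey: C(4,1)C(7,2)/C(11,3) = 28/55; then P = C(7,2)/C(18,2) = 7/51
  2 grey: C(4,2)C(7,1)/C(11,3) = 14/55; then P = C(8,2)/C(18,2) = 28/153
  3 grey: C(4,3)C(7,0)/C(11,3) = 4/165; then P = C(9,2)/C(18,2) = 4/17
P(both grey) = 401/2805 ≈ 0.1430.

401/2805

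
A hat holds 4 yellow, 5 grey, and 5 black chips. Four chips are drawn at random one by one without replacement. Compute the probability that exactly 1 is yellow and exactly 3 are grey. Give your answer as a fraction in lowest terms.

Unordered draws without replacement: count favorable combinations over C(14,4).
Favorable = C(4,1) · C(5,3) · C(5,0) = 40; total = C(14,4) = 1001.
P = 40/1001 = 40/1001 ≈ 0.0400.

40/1001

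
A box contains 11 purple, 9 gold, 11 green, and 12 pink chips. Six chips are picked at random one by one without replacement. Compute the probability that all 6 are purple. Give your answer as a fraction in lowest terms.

Unordered draws without replacement: count favorable combinations over C(43,6).
Favorable = C(11,6) · C(9,0) · C(11,0) · C(12,0) = 462; total = C(43,6) = 6096454.
P = 462/6096454 = 33/435461 ≈ 0.0001.

33/435461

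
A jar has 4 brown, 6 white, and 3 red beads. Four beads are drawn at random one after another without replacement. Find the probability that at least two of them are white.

Sum the hypergeometric tail for j = 2,…,4 white beads.
Favorable = C(6,2)·C(7,2) + C(6,3)·C(7,1) + C(6,4)·C(7,0) = 470; total = C(13,4) = 715.
P = 470/715 = 94/143 ≈ 0.6573.

94/143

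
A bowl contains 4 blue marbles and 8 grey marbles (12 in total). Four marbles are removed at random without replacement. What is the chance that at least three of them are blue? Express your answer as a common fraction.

Sum the hypergeometric tail for j = 3,…,4 blue marbles.
Favorable = C(4,3)·C(8,1) + C(4,4)·C(8,0) = 33; total = C(12,4) = 495.
P = 33/495 = 1/15 ≈ 0.0667.

1/15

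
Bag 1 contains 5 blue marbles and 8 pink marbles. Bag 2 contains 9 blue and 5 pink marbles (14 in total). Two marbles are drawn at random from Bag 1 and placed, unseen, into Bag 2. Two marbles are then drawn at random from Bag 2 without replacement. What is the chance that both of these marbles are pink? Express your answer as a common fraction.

161/1170

Condition on how many of the transferred marbles are pink (from Bag 1: 8 pink of 13; then Bag 2 has 16 total).
  0 pink: C(8,0)C(5,2)/C(13,2) = 5/39; then P = C(5,2)/C(16,2) = 1/12
  1 pink: C(8,1)C(5,1)/C(13,2) = 20/39; then P = C(6,2)/C(16,2) = 1/8
  2 pink: C(8,2)C(5,0)/C(13,2) = 14/39; then P = C(7,2)/C(16,2) = 7/40
P(both pink) = 161/1170 ≈ 0.1376.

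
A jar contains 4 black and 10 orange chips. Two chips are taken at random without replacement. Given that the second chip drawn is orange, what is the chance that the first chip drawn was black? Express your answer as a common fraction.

4/13

P(first=black and the second chip drawn is orange) = (4/14)·(10/13) = 20/91.
P(the second chip drawn is orange) = Σ over first color = 20/91 + 45/91 = 5/7.
By Bayes, P(first=black | the second chip drawn is orange) = 20/91 / 5/7 = 4/13 ≈ 0.3077.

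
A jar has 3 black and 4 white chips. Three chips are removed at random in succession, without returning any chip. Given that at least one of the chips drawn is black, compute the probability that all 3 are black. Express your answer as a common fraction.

1/31

P(all 3 black) = C(3,3)/C(7,3) = 1/35; P(at least one black) = 1 − C(4,3)/C(7,3) = 31/35.
Since 'all 3 black' ⊆ 'at least one black', P(all 3 | at least one) = 1/35 / 31/35 = 1/31 ≈ 0.0323.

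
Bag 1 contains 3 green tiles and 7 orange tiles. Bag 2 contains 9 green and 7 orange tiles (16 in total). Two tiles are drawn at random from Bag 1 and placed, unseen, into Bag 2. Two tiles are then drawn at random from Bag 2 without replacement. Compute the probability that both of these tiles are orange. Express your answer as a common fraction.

469/2295

Condition on how many of the transferred tiles are orange (from Bag 1: 7 orange of 10; then Bag 2 has 18 total).
  0 orange: C(7,0)C(3,2)/C(10,2) = 1/15; then P = C(7,2)/C(18,2) = 7/51
  1 orange: C(7,1)C(3,1)/C(10,2) = 7/15; then P = C(8,2)/C(18,2) = 28/153
  2 orange: C(7,2)C(3,0)/C(10,2) = 7/15; then P = C(9,2)/C(18,2) = 4/17
P(both orange) = 469/2295 ≈ 0.2044.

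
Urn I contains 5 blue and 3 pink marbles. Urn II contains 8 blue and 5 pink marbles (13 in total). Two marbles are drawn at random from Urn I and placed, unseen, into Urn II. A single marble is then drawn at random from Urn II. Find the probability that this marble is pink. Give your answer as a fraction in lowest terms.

23/60

Condition on how many of the transferred marbles are pink (from Urn I: 3 pink of 8; then Urn II has 15 total).
  0 pink: C(3,0)C(5,2)/C(8,2) = 5/14; then P = 5/15
  1 pink: C(3,1)C(5,1)/C(8,2) = 15/28; then P = 6/15
  2 pink: C(3,2)C(5,0)/C(8,2) = 3/28; then P = 7/15
P(pink from Urn II) = 23/60 ≈ 0.3833.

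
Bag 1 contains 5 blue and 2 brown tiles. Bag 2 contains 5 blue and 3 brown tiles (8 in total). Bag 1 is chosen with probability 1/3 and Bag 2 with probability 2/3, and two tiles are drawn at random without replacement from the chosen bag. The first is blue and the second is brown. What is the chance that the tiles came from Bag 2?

P(E | Bag 1) = 5/21; P(E | Bag 2) = 15/56.
P(E) = 1/3·5/21 + 2/3·15/56 = 65/252.
By Bayes' rule, P(Bag 2 | E) = 5/28 / 65/252 = 9/13 ≈ 0.6923.

9/13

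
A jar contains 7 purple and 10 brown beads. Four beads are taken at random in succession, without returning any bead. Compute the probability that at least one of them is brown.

Use the complement: P(at least one brown) = 1 − P(no brown).
P(none) = C(7,4)/C(17,4) = 35/2380.
So P = 1 − 35/2380 = 67/68 ≈ 0.9853.

67/68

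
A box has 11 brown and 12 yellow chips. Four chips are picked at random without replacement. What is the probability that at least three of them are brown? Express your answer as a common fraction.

Sum the hypergeometric tail for j = 3,…,4 brown chips.
Favorable = C(11,3)·C(12,1) + C(11,4)·C(12,0) = 2310; total = C(23,4) = 8855.
P = 2310/8855 = 6/23 ≈ 0.2609.

6/23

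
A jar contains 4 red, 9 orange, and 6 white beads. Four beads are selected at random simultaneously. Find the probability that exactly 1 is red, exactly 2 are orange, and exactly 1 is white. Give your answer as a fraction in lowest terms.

Unordered draws without replacement: count favorable combinations over C(19,4).
Favorable = C(4,1) · C(9,2) · C(6,1) = 864; total = C(19,4) = 3876.
P = 864/3876 = 72/323 ≈ 0.2229.

72/323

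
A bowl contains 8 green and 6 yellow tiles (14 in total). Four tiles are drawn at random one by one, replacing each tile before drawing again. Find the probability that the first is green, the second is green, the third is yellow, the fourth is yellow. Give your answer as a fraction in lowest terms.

144/2401

Multiply the conditional probability of each draw in order, with replacement (the composition resets each draw).
P = (8/14) · (8/14) · (6/14) · (6/14) = 144/2401 ≈ 0.0600.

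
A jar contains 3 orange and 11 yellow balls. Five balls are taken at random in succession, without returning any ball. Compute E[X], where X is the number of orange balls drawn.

By linearity of expectation, E[X] = Σ P(draw i is orange); by symmetry each draw (even without replacement) has P(orange) = 3/14.
E[X] = 5 · 3/14 = 15/14 ≈ 1.0714.

15/14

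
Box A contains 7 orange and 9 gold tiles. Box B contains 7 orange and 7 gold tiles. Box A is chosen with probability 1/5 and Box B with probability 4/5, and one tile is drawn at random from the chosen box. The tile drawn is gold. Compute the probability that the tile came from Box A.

9/41

P(gold | Box A) = 9/16; P(gold | Box B) = 1/2.
P(gold) = 1/5·9/16 + 4/5·1/2 = 41/80.
By Bayes' rule, P(Box A | gold) = 9/80 / 41/80 = 9/41 ≈ 0.2195.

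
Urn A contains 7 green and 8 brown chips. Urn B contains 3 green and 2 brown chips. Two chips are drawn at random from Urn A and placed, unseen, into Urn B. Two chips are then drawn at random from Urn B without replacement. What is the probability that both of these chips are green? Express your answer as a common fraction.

Condition on how many of the transferred chips are green (from Urn A: 7 green of 15; then Urn B has 7 total).
  0 green: C(7,0)C(8,2)/C(15,2) = 4/15; then P = C(3,2)/C(7,2) = 1/7
  1 green: C(7,1)C(8,1)/C(15,2) = 8/15; then P = C(4,2)/C(7,2) = 2/7
  2 green: C(7,2)C(8,0)/C(15,2) = 1/5; then P = C(5,2)/C(7,2) = 10/21
P(both green) = 2/7 ≈ 0.2857.

2/7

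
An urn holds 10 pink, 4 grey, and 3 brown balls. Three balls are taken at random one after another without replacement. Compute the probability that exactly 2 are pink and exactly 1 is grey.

Unordered draws without replacement: count favorable combinations over C(17,3).
Favorable = C(10,2) · C(4,1) · C(3,0) = 180; total = C(17,3) = 680.
P = 180/680 = 9/34 ≈ 0.2647.

9/34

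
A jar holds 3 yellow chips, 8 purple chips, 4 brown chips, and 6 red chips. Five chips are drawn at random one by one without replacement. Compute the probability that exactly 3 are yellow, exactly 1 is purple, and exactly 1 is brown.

32/20349

Unordered draws without replacement: count favorable combinations over C(21,5).
Favorable = C(3,3) · C(8,1) · C(4,1) · C(6,0) = 32; total = C(21,5) = 20349.
P = 32/20349 = 32/20349 ≈ 0.0016.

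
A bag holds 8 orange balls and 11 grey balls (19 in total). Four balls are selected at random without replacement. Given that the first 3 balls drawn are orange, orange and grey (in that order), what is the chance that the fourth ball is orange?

3/8

After removing 2 orange, 1 grey, the bag has 6 orange out of 16 remaining.
P(fourth is orange | given) = 6/16 = 3/8 ≈ 0.3750.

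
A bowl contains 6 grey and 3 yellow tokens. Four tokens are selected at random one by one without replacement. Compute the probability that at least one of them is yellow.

Use the complement: P(at least one yellow) = 1 − P(no yellow).
P(none) = C(6,4)/C(9,4) = 15/126.
So P = 1 − 15/126 = 37/42 ≈ 0.8810.

37/42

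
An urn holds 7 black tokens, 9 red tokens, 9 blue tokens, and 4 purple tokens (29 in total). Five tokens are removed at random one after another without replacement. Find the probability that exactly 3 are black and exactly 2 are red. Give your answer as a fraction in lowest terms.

Unordered draws without replacement: count favorable combinations over C(29,5).
Favorable = C(7,3) · C(9,2) · C(9,0) · C(4,0) = 1260; total = C(29,5) = 118755.
P = 1260/118755 = 4/377 ≈ 0.0106.

4/377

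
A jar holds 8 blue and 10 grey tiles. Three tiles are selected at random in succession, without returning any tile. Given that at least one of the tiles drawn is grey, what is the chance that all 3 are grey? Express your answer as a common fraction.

3/19

P(all 3 grey) = C(10,3)/C(18,3) = 5/34; P(at least one grey) = 1 − C(8,3)/C(18,3) = 95/102.
Since 'all 3 grey' ⊆ 'at least one grey', P(all 3 | at least one) = 5/34 / 95/102 = 3/19 ≈ 0.1579.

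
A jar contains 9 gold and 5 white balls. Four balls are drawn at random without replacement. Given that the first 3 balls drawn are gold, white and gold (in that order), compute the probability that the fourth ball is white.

After removing 2 gold, 1 white, the jar has 4 white out of 11 remaining.
P(fourth is white | given) = 4/11 ≈ 0.3636.

4/11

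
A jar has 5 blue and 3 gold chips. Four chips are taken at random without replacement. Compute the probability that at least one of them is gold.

13/14

Use the complement: P(at least one gold) = 1 − P(no gold).
P(none) = C(5,4)/C(8,4) = 5/70.
So P = 1 − 5/70 = 13/14 ≈ 0.9286.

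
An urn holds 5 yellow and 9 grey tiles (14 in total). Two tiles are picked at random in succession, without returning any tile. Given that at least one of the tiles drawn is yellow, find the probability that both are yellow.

P(both yellow) = C(5,2)/C(14,2) = 10/91; P(at least one yellow) = 1 − C(9,2)/C(14,2) = 55/91.
Since 'both yellow' ⊆ 'at least one yellow', P(both | at least one) = 10/91 / 55/91 = 2/11 ≈ 0.1818.

2/11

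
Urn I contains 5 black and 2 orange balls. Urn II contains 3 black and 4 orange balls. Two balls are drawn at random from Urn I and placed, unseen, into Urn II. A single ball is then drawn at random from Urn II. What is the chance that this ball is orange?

Condition on how many of the transferred balls are orange (from Urn I: 2 orange of 7; then Urn II has 9 total).
  0 orange: C(2,0)C(5,2)/C(7,2) = 10/21; then P = 4/9
  1 orange: C(2,1)C(5,1)/C(7,2) = 10/21; then P = 5/9
  2 orange: C(2,2)C(5,0)/C(7,2) = 1/21; then P = 6/9
P(orange from Urn II) = 32/63 ≈ 0.5079.

32/63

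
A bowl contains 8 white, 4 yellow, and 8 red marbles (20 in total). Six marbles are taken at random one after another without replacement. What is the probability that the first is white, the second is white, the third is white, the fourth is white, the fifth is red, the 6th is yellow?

28/14535

Multiply the conditional probability of each draw in order, without replacement, so each draw removes one from its color and from the total.
P = (8/20) · (7/19) · (6/18) · (5/17) · (8/16) · (4/15) = 28/14535 ≈ 0.0019.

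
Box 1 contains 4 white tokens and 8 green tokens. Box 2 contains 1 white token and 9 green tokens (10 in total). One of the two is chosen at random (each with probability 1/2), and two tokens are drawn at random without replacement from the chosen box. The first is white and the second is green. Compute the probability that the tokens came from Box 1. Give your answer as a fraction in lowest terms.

80/113

P(E | Box 1) = 8/33; P(E | Box 2) = 1/10.
P(E) = 1/2·8/33 + 1/2·1/10 = 113/660.
By Bayes' rule, P(Box 1 | E) = 4/33 / 113/660 = 80/113 ≈ 0.7080.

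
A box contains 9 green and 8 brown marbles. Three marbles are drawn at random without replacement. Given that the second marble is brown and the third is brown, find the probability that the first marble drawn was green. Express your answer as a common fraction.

3/5

P(first=green and the second marble is brown and the third is brown) = (9/17)·(8/16)·(7/15) = 21/170.
P(E) = Σ over first color = 21/170 + 7/85 = 7/34.
By Bayes, P(first=green | E) = 21/170 / 7/34 = 3/5 ≈ 0.6000.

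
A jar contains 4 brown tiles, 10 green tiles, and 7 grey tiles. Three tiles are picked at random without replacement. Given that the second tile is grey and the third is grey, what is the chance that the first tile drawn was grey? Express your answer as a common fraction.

5/19

P(first=grey and the second tile is grey and the third is grey) = (7/21)·(6/20)·(5/19) = 1/38.
P(E) = Σ over first color = 2/95 + 1/19 + 1/38 = 1/10.
By Bayes, P(first=grey | E) = 1/38 / 1/10 = 5/19 ≈ 0.2632.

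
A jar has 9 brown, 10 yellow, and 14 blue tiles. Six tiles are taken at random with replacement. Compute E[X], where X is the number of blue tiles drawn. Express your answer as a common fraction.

28/11

By linearity of expectation, E[X] = Σ P(draw i is blue); each independent draw has P(blue) = 14/33.
E[X] = 6 · 14/33 = 28/11 ≈ 2.5455.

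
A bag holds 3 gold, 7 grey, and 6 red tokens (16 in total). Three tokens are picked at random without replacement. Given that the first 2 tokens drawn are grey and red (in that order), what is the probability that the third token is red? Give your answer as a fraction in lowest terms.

5/14

After removing 1 grey, 1 red, the bag has 5 red out of 14 remaining.
P(third is red | given) = 5/14 ≈ 0.3571.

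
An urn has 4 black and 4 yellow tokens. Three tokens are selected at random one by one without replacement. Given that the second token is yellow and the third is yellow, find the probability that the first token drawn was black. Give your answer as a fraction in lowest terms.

P(first=black and the second token is yellow and the third is yellow) = (4/8)·(4/7)·(3/6) = 1/7.
P(E) = Σ over first color = 1/7 + 1/14 = 3/14.
By Bayes, P(first=black | E) = 1/7 / 3/14 = 2/3 ≈ 0.6667.

2/3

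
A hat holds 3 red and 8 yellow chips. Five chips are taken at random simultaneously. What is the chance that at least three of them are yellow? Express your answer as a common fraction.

31/33

Sum the hypergeometric tail for j = 3,…,5 yellow chips.
Favorable = C(8,3)·C(3,2) + C(8,4)·C(3,1) + C(8,5)·C(3,0) = 434; total = C(11,5) = 462.
P = 434/462 = 31/33 ≈ 0.9394.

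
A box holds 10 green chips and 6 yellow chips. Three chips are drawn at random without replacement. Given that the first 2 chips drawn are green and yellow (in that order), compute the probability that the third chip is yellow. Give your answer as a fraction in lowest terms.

After removing 1 green, 1 yellow, the box has 5 yellow out of 14 remaining.
P(third is yellow | given) = 5/14 ≈ 0.3571.

5/14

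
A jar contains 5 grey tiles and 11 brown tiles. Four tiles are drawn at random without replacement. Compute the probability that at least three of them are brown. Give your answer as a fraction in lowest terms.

Sum the hypergeometric tail for j = 3,…,4 brown tiles.
Favorable = C(11,3)·C(5,1) + C(11,4)·C(5,0) = 1155; total = C(16,4) = 1820.
P = 1155/1820 = 33/52 ≈ 0.6346.

33/52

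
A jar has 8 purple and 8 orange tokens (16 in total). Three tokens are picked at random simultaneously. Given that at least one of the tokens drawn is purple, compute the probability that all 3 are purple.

P(all 3 purple) = C(8,3)/C(16,3) = 1/10; P(at least one purple) = 1 − C(8,3)/C(16,3) = 9/10.
Since 'all 3 purple' ⊆ 'at least one purple', P(all 3 | at least one) = 1/10 / 9/10 = 1/9 ≈ 0.1111.

1/9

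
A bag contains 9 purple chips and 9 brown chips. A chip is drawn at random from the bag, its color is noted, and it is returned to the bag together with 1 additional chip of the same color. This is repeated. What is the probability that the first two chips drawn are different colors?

9/19

Either brown then purple, or purple then brown; after the first draw the total is 19.
P = (9/18)·(9/19) + (9/18)·(9/19) = 9/19 ≈ 0.4737.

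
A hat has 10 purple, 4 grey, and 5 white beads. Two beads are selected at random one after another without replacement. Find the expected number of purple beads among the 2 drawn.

By linearity of expectation, E[X] = Σ P(draw i is purple); by symmetry each draw (even without replacement) has P(purple) = 10/19.
E[X] = 2 · 10/19 = 20/19 ≈ 1.0526.

20/19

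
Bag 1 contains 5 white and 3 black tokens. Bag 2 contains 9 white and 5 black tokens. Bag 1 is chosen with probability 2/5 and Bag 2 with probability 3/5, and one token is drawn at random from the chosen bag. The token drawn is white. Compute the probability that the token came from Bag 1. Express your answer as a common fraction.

P(white | Bag 1) = 5/8; P(white | Bag 2) = 9/14.
P(white) = 2/5·5/8 + 3/5·9/14 = 89/140.
By Bayes' rule, P(Bag 1 | white) = 1/4 / 89/140 = 35/89 ≈ 0.3933.

35/89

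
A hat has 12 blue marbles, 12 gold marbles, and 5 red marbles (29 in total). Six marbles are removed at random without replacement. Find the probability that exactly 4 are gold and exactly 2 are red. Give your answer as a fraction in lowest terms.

55/5278

Unordered draws without replacement: count favorable combinations over C(29,6).
Favorable = C(12,0) · C(12,4) · C(5,2) = 4950; total = C(29,6) = 475020.
P = 4950/475020 = 55/5278 ≈ 0.0104.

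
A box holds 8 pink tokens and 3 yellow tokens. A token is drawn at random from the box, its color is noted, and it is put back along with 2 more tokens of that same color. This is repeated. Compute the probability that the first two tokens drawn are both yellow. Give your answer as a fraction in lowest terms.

15/143

After a yellow draw the box holds 5 yellow out of 13.
P = (3/11)·(5/13) = 15/143 ≈ 0.1049.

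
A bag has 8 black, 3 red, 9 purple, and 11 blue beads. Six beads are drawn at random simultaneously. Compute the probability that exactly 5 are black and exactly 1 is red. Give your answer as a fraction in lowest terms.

8/35061

Unordered draws without replacement: count favorable combinations over C(31,6).
Favorable = C(8,5) · C(3,1) · C(9,0) · C(11,0) = 168; total = C(31,6) = 736281.
P = 168/736281 = 8/35061 ≈ 0.0002.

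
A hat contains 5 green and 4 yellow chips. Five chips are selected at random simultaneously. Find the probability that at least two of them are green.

121/126

Sum the hypergeometric tail for j = 2,…,5 green chips.
Favorable = C(5,2)·C(4,3) + C(5,3)·C(4,2) + C(5,4)·C(4,1) + C(5,5)·C(4,0) = 121; total = C(9,5) = 126.
P = 121/126 = 121/126 ≈ 0.9603.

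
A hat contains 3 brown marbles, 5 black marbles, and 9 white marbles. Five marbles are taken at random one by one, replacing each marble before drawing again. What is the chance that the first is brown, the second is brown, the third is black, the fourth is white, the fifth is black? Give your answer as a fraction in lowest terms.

2025/1419857

Multiply the conditional probability of each draw in order, with replacement (the composition resets each draw).
P = (3/17) · (3/17) · (5/17) · (9/17) · (5/17) = 2025/1419857 ≈ 0.0014.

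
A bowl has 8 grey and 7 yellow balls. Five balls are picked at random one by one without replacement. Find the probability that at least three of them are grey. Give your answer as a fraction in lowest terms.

82/143

Sum the hypergeometric tail for j = 3,…,5 grey balls.
Favorable = C(8,3)·C(7,2) + C(8,4)·C(7,1) + C(8,5)·C(7,0) = 1722; total = C(15,5) = 3003.
P = 1722/3003 = 82/143 ≈ 0.5734.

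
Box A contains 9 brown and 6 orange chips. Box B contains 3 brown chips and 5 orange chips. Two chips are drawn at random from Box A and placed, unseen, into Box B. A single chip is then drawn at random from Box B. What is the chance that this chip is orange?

29/50

Condition on how many of the transferred chips are orange (from Box A: 6 orange of 15; then Box B has 10 total).
  0 orange: C(6,0)C(9,2)/C(15,2) = 12/35; then P = 5/10
  1 orange: C(6,1)C(9,1)/C(15,2) = 18/35; then P = 6/10
  2 orange: C(6,2)C(9,0)/C(15,2) = 1/7; then P = 7/10
P(orange from Box B) = 29/50 ≈ 0.5800.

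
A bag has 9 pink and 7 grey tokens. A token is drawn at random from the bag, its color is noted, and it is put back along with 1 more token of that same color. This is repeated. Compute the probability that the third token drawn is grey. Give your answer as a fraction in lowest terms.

Sum over the four possibilities for the first two draws (grey/not-grey each), tracking how the grey count and total change by +1 per draw.
P(third is grey) = 7/16 ≈ 0.4375. (In a Pólya urn every draw has the same marginal probability 7/16.)

7/16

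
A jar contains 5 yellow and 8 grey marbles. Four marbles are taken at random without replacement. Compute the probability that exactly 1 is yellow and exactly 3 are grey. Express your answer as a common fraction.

56/143

Unordered draws without replacement: count favorable combinations over C(13,4).
Favorable = C(5,1) · C(8,3) = 280; total = C(13,4) = 715.
P = 280/715 = 56/143 ≈ 0.3916.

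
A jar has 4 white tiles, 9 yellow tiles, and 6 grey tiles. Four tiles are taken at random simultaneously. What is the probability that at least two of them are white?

Sum the hypergeometric tail for j = 2,…,4 white tiles.
Favorable = C(4,2)·C(15,2) + C(4,3)·C(15,1) + C(4,4)·C(15,0) = 691; total = C(19,4) = 3876.
P = 691/3876 = 691/3876 ≈ 0.1783.

691/3876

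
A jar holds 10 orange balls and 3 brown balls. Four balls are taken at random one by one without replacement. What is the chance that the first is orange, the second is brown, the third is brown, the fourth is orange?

Multiply the conditional probability of each draw in order, without replacement, so each draw removes one from its color and from the total.
P = (10/13) · (3/12) · (2/11) · (9/10) = 9/286 ≈ 0.0315.

9/286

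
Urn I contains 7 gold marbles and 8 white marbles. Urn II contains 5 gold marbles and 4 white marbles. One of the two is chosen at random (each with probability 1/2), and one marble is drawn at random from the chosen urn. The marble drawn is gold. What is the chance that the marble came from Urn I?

P(gold | Urn I) = 7/15; P(gold | Urn II) = 5/9.
P(gold) = 1/2·7/15 + 1/2·5/9 = 23/45.
By Bayes' rule, P(Urn I | gold) = 7/30 / 23/45 = 21/46 ≈ 0.4565.

21/46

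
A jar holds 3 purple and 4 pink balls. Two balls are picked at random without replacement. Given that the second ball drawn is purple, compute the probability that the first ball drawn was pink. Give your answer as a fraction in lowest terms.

2/3

P(first=pink and the second ball drawn is purple) = (4/7)·(3/6) = 2/7.
P(the second ball drawn is purple) = Σ over first color = 1/7 + 2/7 = 3/7.
By Bayes, P(first=pink | the second ball drawn is purple) = 2/7 / 3/7 = 2/3 ≈ 0.6667.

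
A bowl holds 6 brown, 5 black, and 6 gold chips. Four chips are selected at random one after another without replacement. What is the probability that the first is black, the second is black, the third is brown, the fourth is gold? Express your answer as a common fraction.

3/238

Multiply the conditional probability of each draw in order, without replacement, so each draw removes one from its color and from the total.
P = (5/17) · (4/16) · (6/15) · (6/14) = 3/238 ≈ 0.0126.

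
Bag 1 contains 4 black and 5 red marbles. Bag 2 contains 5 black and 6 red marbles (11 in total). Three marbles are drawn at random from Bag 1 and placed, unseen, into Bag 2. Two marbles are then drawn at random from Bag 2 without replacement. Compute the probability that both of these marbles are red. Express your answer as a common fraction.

Condition on how many of the transferred marbles are red (from Bag 1: 5 red of 9; then Bag 2 has 14 total).
  0 red: C(5,0)C(4,3)/C(9,3) = 1/21; then P = C(6,2)/C(14,2) = 15/91
  1 red: C(5,1)C(4,2)/C(9,3) = 5/14; then P = C(7,2)/C(14,2) = 3/13
  2 red: C(5,2)C(4,1)/C(9,3) = 10/21; then P = C(8,2)/C(14,2) = 4/13
  3 red: C(5,3)C(4,0)/C(9,3) = 5/42; then P = C(9,2)/C(14,2) = 36/91
P(both red) = 155/546 ≈ 0.2839.

155/546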